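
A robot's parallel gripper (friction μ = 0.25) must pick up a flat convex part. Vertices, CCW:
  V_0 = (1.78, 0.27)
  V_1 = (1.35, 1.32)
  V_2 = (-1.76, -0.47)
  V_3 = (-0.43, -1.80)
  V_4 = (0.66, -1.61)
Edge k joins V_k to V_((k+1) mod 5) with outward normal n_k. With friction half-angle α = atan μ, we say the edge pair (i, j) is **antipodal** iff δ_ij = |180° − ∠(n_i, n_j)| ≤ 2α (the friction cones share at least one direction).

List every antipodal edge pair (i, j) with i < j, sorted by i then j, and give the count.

α = atan 0.25 = 14.04°;  2α = 28.07°
n_0 = (+0.9254, +0.3790)
n_1 = (-0.4988, +0.8667)
n_2 = (-0.7071, -0.7071)
n_3 = (+0.1717, -0.9851)
n_4 = (+0.8591, -0.5118)
  (0,1): δ = 82.35°  ·
  (0,2): δ = 22.73°  ✓
  (0,3): δ = 77.62°  ·
  (0,4): δ = 126.95°  ·
  (1,2): δ = 74.92°  ·
  (1,3): δ = 20.04°  ✓
  (1,4): δ = 29.29°  ·
  (2,3): δ = 125.11°  ·
  (2,4): δ = 75.78°  ·
  (3,4): δ = 130.67°  ·
antipodal pairs: 2

count = 2; pairs: (0,2), (1,3)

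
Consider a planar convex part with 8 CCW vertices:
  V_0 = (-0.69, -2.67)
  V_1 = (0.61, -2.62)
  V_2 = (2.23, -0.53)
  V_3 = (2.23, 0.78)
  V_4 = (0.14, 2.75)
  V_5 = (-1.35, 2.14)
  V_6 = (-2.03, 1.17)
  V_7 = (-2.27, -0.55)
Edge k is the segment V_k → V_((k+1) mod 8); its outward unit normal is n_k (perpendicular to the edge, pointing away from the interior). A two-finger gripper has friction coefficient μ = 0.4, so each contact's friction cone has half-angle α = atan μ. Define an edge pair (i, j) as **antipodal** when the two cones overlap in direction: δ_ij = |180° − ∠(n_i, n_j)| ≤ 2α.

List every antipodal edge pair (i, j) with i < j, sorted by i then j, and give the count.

α = atan 0.4 = 21.80°;  2α = 43.60°
n_0 = (+0.0384, -0.9993)
n_1 = (+0.7904, -0.6126)
n_2 = (+1.0000, -0.0000)
n_3 = (+0.6859, +0.7277)
n_4 = (-0.3789, +0.9254)
n_5 = (-0.8188, +0.5740)
n_6 = (-0.9904, +0.1382)
n_7 = (-0.8018, -0.5976)
  (0,1): δ = 129.98°  ·
  (0,2): δ = 92.20°  ·
  (0,3): δ = 45.51°  ·
  (0,4): δ = 20.06°  ✓
  (0,5): δ = 52.77°  ·
  (0,6): δ = 79.85°  ·
  (0,7): δ = 124.49°  ·
  (1,2): δ = 142.22°  ·
  (1,3): δ = 95.53°  ·
  (1,4): δ = 29.96°  ✓
  (1,5): δ = 2.75°  ✓
  (1,6): δ = 29.84°  ✓
  (1,7): δ = 74.48°  ·
  (2,3): δ = 133.31°  ·
  (2,4): δ = 67.74°  ·
  (2,5): δ = 35.03°  ✓
  (2,6): δ = 7.94°  ✓
  (2,7): δ = 36.70°  ✓
  (3,4): δ = 114.43°  ·
  (3,5): δ = 81.72°  ·
  (3,6): δ = 54.64°  ·
  (3,7): δ = 10.00°  ✓
  (4,5): δ = 147.30°  ·
  (4,6): δ = 120.21°  ·
  (4,7): δ = 75.57°  ·
  (5,6): δ = 152.91°  ·
  (5,7): δ = 108.27°  ·
  (6,7): δ = 135.36°  ·
antipodal pairs: 8

count = 8; pairs: (0,4), (1,4), (1,5), (1,6), (2,5), (2,6), (2,7), (3,7)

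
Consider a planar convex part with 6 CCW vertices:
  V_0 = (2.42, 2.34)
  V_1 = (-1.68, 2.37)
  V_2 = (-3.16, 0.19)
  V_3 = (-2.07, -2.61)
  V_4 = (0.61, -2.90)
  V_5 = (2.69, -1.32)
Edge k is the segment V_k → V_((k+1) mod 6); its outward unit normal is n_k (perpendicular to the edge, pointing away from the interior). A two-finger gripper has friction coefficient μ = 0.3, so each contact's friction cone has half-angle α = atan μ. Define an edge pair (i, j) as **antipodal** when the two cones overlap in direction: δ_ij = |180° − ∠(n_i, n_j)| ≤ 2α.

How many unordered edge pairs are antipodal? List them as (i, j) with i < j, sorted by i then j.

count = 3; pairs: (0,3), (1,4), (2,5)

α = atan 0.3 = 16.70°;  2α = 33.40°
n_0 = (+0.0073, +1.0000)
n_1 = (-0.8273, +0.5617)
n_2 = (-0.9319, -0.3628)
n_3 = (-0.1076, -0.9942)
n_4 = (+0.6049, -0.7963)
n_5 = (+0.9973, +0.0736)
  (0,1): δ = 123.75°  ·
  (0,2): δ = 68.31°  ·
  (0,3): δ = 5.76°  ✓
  (0,4): δ = 37.64°  ·
  (0,5): δ = 94.64°  ·
  (1,2): δ = 124.56°  ·
  (1,3): δ = 62.00°  ·
  (1,4): δ = 18.61°  ✓
  (1,5): δ = 38.39°  ·
  (2,3): δ = 117.45°  ·
  (2,4): δ = 74.05°  ·
  (2,5): δ = 17.05°  ✓
  (3,4): δ = 136.60°  ·
  (3,5): δ = 79.61°  ·
  (4,5): δ = 123.00°  ·
antipodal pairs: 3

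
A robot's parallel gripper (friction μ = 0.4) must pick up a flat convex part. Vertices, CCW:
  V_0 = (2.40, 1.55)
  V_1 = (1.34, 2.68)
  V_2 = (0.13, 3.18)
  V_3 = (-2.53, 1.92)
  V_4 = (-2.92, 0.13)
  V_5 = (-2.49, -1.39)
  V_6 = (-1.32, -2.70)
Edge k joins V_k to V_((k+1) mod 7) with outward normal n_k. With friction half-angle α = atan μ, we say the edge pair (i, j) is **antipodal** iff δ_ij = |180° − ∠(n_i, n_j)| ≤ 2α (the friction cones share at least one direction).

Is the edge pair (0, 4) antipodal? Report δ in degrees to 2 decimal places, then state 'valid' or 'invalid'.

δ = 27.37°, valid

α = atan 0.4 = 21.80°;  2α = 43.60°
edge 0: e_0 = (-1.06, +1.13);  n_0 = (+0.7293, +0.6842)
edge 4: e_4 = (+0.43, -1.52);  n_4 = (-0.9622, -0.2722)
∠(n_0, n_4) = 152.63°
δ = |180° − 152.63°| = 27.37°
27.37° ≤ 2α = 43.60°  →  valid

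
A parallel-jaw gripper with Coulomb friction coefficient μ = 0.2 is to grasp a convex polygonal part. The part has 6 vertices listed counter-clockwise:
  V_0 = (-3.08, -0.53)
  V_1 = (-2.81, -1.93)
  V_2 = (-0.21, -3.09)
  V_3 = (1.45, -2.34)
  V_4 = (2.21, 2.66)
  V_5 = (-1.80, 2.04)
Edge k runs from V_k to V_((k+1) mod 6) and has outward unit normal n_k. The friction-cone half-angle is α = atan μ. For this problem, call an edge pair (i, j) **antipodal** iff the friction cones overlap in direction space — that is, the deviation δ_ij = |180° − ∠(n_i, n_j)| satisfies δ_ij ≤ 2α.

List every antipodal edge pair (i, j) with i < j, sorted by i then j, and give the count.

α = atan 0.2 = 11.31°;  2α = 22.62°
n_0 = (-0.9819, -0.1894)
n_1 = (-0.4074, -0.9132)
n_2 = (+0.4117, -0.9113)
n_3 = (+0.9886, -0.1503)
n_4 = (-0.1528, +0.9883)
n_5 = (-0.8951, +0.4458)
  (0,1): δ = 124.96°  ·
  (0,2): δ = 76.60°  ·
  (0,3): δ = 19.56°  ✓
  (0,4): δ = 87.87°  ·
  (0,5): δ = 142.61°  ·
  (1,2): δ = 131.64°  ·
  (1,3): δ = 74.60°  ·
  (1,4): δ = 32.83°  ·
  (1,5): δ = 87.57°  ·
  (2,3): δ = 122.96°  ·
  (2,4): δ = 15.52°  ✓
  (2,5): δ = 39.21°  ·
  (3,4): δ = 72.57°  ·
  (3,5): δ = 17.83°  ✓
  (4,5): δ = 125.26°  ·
antipodal pairs: 3

count = 3; pairs: (0,3), (2,4), (3,5)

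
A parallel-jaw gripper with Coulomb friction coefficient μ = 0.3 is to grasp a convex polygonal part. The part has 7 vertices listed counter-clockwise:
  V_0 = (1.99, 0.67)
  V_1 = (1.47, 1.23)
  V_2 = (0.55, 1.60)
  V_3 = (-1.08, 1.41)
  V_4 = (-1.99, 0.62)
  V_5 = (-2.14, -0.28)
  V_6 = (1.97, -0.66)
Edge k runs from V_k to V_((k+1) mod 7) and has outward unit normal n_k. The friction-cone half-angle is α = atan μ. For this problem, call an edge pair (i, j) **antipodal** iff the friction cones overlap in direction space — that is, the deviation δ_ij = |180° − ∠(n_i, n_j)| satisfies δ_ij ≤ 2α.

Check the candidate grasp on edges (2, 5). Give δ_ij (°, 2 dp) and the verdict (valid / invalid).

α = atan 0.3 = 16.70°;  2α = 33.40°
edge 2: e_2 = (-1.63, -0.19);  n_2 = (-0.1158, +0.9933)
edge 5: e_5 = (+4.11, -0.38);  n_5 = (-0.0921, -0.9958)
∠(n_2, n_5) = 168.07°
δ = |180° − 168.07°| = 11.93°
11.93° ≤ 2α = 33.40°  →  valid

δ = 11.93°, valid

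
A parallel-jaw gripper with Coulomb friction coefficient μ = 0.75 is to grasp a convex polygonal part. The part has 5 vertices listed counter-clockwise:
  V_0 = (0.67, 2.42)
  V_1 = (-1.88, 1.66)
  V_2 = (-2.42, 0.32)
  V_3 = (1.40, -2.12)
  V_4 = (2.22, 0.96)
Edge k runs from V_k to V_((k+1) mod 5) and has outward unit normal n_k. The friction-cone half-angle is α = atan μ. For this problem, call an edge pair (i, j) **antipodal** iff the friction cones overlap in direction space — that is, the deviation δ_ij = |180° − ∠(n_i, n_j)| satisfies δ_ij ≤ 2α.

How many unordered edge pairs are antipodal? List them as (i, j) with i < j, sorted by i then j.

α = atan 0.75 = 36.87°;  2α = 73.74°
n_0 = (-0.2856, +0.9583)
n_1 = (-0.9275, +0.3738)
n_2 = (-0.5383, -0.8428)
n_3 = (+0.9663, -0.2573)
n_4 = (+0.6857, +0.7279)
  (0,1): δ = 128.54°  ·
  (0,2): δ = 49.16°  ✓
  (0,3): δ = 58.50°  ✓
  (0,4): δ = 120.12°  ·
  (1,2): δ = 100.62°  ·
  (1,3): δ = 7.04°  ✓
  (1,4): δ = 68.66°  ✓
  (2,3): δ = 72.34°  ✓
  (2,4): δ = 10.72°  ✓
  (3,4): δ = 118.38°  ·
antipodal pairs: 6

count = 6; pairs: (0,2), (0,3), (1,3), (1,4), (2,3), (2,4)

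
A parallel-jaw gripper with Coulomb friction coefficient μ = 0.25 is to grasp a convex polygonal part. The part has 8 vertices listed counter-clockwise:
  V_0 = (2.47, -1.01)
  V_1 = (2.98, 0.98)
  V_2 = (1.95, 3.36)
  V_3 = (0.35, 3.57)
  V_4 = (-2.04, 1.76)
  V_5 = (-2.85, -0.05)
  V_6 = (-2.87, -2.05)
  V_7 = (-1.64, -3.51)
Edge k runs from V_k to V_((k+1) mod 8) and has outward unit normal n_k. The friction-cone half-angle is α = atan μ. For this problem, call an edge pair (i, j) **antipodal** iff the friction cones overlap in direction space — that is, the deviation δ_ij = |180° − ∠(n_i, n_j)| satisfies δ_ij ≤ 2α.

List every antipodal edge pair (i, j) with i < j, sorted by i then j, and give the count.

count = 5; pairs: (0,4), (0,5), (1,5), (1,6), (3,7)

α = atan 0.25 = 14.04°;  2α = 28.07°
n_0 = (+0.9687, -0.2483)
n_1 = (+0.9177, +0.3972)
n_2 = (+0.1301, +0.9915)
n_3 = (-0.6037, +0.7972)
n_4 = (-0.9128, +0.4085)
n_5 = (-1.0000, +0.0100)
n_6 = (-0.7648, -0.6443)
n_7 = (+0.5197, -0.8544)
  (0,1): δ = 142.22°  ·
  (0,2): δ = 83.10°  ·
  (0,3): δ = 38.49°  ·
  (0,4): δ = 9.73°  ✓
  (0,5): δ = 13.80°  ✓
  (0,6): δ = 54.49°  ·
  (0,7): δ = 135.69°  ·
  (1,2): δ = 120.88°  ·
  (1,3): δ = 76.26°  ·
  (1,4): δ = 47.51°  ·
  (1,5): δ = 23.97°  ✓
  (1,6): δ = 16.71°  ✓
  (1,7): δ = 97.91°  ·
  (2,3): δ = 135.39°  ·
  (2,4): δ = 106.63°  ·
  (2,5): δ = 83.10°  ·
  (2,6): δ = 42.41°  ·
  (2,7): δ = 38.79°  ·
  (3,4): δ = 151.25°  ·
  (3,5): δ = 127.71°  ·
  (3,6): δ = 87.02°  ·
  (3,7): δ = 5.83°  ✓
  (4,5): δ = 156.46°  ·
  (4,6): δ = 115.78°  ·
  (4,7): δ = 34.58°  ·
  (5,6): δ = 139.31°  ·
  (5,7): δ = 58.12°  ·
  (6,7): δ = 98.80°  ·
antipodal pairs: 5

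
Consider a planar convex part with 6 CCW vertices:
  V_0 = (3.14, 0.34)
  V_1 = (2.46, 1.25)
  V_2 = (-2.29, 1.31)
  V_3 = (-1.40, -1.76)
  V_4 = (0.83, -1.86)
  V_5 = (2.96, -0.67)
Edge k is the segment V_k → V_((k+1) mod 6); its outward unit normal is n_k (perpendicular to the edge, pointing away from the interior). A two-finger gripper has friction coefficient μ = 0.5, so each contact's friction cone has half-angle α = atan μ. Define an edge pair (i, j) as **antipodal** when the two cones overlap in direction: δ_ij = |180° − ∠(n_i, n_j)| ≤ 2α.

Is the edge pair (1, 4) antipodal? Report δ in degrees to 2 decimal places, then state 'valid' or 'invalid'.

δ = 29.92°, valid

α = atan 0.5 = 26.57°;  2α = 53.13°
edge 1: e_1 = (-4.75, +0.06);  n_1 = (+0.0126, +0.9999)
edge 4: e_4 = (+2.13, +1.19);  n_4 = (+0.4877, -0.8730)
∠(n_1, n_4) = 150.08°
δ = |180° − 150.08°| = 29.92°
29.92° ≤ 2α = 53.13°  →  valid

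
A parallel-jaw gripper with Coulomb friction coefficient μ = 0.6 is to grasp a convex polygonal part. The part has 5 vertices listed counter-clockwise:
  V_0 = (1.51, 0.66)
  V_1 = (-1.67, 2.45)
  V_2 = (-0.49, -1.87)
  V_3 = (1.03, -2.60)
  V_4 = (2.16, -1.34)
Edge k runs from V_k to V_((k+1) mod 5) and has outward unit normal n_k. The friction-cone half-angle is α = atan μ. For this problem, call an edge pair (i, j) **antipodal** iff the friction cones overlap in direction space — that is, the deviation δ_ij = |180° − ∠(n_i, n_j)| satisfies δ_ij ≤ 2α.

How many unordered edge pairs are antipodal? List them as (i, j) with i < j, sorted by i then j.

α = atan 0.6 = 30.96°;  2α = 61.93°
n_0 = (+0.4905, +0.8714)
n_1 = (-0.9647, -0.2635)
n_2 = (-0.4329, -0.9014)
n_3 = (+0.7445, -0.6677)
n_4 = (+0.9510, +0.3091)
  (0,1): δ = 45.35°  ✓
  (0,2): δ = 3.72°  ✓
  (0,3): δ = 77.49°  ·
  (0,4): δ = 137.38°  ·
  (1,2): δ = 130.93°  ·
  (1,3): δ = 57.16°  ✓
  (1,4): δ = 2.73°  ✓
  (2,3): δ = 106.23°  ·
  (2,4): δ = 46.34°  ✓
  (3,4): δ = 120.11°  ·
antipodal pairs: 5

count = 5; pairs: (0,1), (0,2), (1,3), (1,4), (2,4)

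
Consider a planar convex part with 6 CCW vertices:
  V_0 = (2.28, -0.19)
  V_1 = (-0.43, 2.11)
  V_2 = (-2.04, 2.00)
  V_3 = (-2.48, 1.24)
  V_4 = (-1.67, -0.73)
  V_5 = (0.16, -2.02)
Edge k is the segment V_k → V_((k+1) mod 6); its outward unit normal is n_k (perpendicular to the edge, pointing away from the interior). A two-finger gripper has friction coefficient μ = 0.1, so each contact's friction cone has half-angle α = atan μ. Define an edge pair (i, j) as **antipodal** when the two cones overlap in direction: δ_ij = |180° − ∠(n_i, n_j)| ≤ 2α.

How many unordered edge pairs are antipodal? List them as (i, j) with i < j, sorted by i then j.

count = 1; pairs: (0,4)

α = atan 0.1 = 5.71°;  2α = 11.42°
n_0 = (+0.6471, +0.7624)
n_1 = (-0.0682, +0.9977)
n_2 = (-0.8654, +0.5010)
n_3 = (-0.9249, -0.3803)
n_4 = (-0.5762, -0.8173)
n_5 = (+0.6534, -0.7570)
  (0,1): δ = 135.77°  ·
  (0,2): δ = 79.75°  ·
  (0,3): δ = 27.33°  ·
  (0,4): δ = 5.14°  ✓
  (0,5): δ = 81.12°  ·
  (1,2): δ = 123.98°  ·
  (1,3): δ = 71.56°  ·
  (1,4): δ = 39.09°  ·
  (1,5): δ = 36.89°  ·
  (2,3): δ = 127.58°  ·
  (2,4): δ = 95.11°  ·
  (2,5): δ = 19.13°  ·
  (3,4): δ = 147.53°  ·
  (3,5): δ = 71.55°  ·
  (4,5): δ = 104.02°  ·
antipodal pairs: 1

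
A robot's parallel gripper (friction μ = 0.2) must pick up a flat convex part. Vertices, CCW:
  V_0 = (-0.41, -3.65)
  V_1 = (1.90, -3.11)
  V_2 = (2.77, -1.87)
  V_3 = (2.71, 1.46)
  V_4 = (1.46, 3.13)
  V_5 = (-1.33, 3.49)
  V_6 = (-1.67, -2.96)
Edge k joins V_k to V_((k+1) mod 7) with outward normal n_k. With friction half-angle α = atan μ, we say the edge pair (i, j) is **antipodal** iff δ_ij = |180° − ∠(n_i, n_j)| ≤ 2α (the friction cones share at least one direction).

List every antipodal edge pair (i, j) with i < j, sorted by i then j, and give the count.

count = 3; pairs: (0,4), (2,5), (4,6)

α = atan 0.2 = 11.31°;  2α = 22.62°
n_0 = (+0.2276, -0.9737)
n_1 = (+0.8186, -0.5743)
n_2 = (+0.9998, +0.0180)
n_3 = (+0.8006, +0.5992)
n_4 = (+0.1280, +0.9918)
n_5 = (-0.9986, +0.0526)
n_6 = (-0.4803, -0.8771)
  (0,1): δ = 138.21°  ·
  (0,2): δ = 102.13°  ·
  (0,3): δ = 66.34°  ·
  (0,4): δ = 20.51°  ✓
  (0,5): δ = 73.83°  ·
  (0,6): δ = 138.14°  ·
  (1,2): δ = 143.91°  ·
  (1,3): δ = 108.13°  ·
  (1,4): δ = 62.30°  ·
  (1,5): δ = 32.04°  ·
  (1,6): δ = 96.35°  ·
  (2,3): δ = 144.22°  ·
  (2,4): δ = 98.38°  ·
  (2,5): δ = 4.05°  ✓
  (2,6): δ = 60.26°  ·
  (3,4): δ = 134.17°  ·
  (3,5): δ = 39.83°  ·
  (3,6): δ = 24.48°  ·
  (4,5): δ = 85.67°  ·
  (4,6): δ = 21.35°  ✓
  (5,6): δ = 115.69°  ·
antipodal pairs: 3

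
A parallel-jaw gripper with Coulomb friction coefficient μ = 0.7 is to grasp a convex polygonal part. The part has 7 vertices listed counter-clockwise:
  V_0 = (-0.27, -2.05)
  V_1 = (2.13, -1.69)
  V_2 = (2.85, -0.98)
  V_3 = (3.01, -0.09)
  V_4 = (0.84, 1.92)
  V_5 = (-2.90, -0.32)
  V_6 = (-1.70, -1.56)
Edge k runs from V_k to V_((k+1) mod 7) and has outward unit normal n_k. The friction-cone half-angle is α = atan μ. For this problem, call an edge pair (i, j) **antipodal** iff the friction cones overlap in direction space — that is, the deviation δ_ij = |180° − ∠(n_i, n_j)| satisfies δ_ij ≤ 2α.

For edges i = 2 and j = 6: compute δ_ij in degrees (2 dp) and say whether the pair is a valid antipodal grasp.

α = atan 0.7 = 34.99°;  2α = 69.98°
edge 2: e_2 = (+0.16, +0.89);  n_2 = (+0.9842, -0.1769)
edge 6: e_6 = (+1.43, -0.49);  n_6 = (-0.3242, -0.9460)
∠(n_2, n_6) = 98.72°
δ = |180° − 98.72°| = 81.28°
81.28° > 2α = 69.98°  →  invalid

δ = 81.28°, invalid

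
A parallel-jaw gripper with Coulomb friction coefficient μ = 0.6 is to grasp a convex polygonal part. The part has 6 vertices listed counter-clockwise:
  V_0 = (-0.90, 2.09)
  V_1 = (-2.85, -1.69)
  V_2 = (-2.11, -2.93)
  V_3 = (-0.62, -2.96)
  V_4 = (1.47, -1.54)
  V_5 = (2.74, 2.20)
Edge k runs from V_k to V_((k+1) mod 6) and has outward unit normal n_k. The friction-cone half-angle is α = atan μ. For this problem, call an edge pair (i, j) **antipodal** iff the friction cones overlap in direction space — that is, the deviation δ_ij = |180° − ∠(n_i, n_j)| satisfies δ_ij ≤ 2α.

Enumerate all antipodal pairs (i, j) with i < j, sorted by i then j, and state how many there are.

count = 6; pairs: (0,3), (0,4), (1,4), (1,5), (2,5), (3,5)

α = atan 0.6 = 30.96°;  2α = 61.93°
n_0 = (-0.8887, +0.4585)
n_1 = (-0.8587, -0.5125)
n_2 = (-0.0201, -0.9998)
n_3 = (+0.5620, -0.8271)
n_4 = (+0.9469, -0.3215)
n_5 = (-0.0302, +0.9995)
  (0,1): δ = 121.88°  ·
  (0,2): δ = 63.87°  ·
  (0,3): δ = 28.52°  ✓
  (0,4): δ = 8.53°  ✓
  (0,5): δ = 119.02°  ·
  (1,2): δ = 121.98°  ·
  (1,3): δ = 86.63°  ·
  (1,4): δ = 49.58°  ✓
  (1,5): δ = 60.90°  ✓
  (2,3): δ = 144.65°  ·
  (2,4): δ = 107.60°  ·
  (2,5): δ = 2.88°  ✓
  (3,4): δ = 142.95°  ·
  (3,5): δ = 32.46°  ✓
  (4,5): δ = 69.51°  ·
antipodal pairs: 6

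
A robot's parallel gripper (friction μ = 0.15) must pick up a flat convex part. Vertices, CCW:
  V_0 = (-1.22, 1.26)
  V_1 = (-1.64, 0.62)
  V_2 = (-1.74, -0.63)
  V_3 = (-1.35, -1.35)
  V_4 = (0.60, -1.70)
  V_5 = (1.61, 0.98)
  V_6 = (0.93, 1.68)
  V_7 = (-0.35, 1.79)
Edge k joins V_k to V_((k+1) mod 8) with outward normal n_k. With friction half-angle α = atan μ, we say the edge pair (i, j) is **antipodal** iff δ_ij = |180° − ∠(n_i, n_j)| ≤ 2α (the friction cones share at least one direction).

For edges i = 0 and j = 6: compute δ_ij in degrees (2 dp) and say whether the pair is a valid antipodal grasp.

α = atan 0.15 = 8.53°;  2α = 17.06°
edge 0: e_0 = (-0.42, -0.64);  n_0 = (-0.8360, +0.5487)
edge 6: e_6 = (-1.28, +0.11);  n_6 = (+0.0856, +0.9963)
∠(n_0, n_6) = 61.64°
δ = |180° − 61.64°| = 118.36°
118.36° > 2α = 17.06°  →  invalid

δ = 118.36°, invalid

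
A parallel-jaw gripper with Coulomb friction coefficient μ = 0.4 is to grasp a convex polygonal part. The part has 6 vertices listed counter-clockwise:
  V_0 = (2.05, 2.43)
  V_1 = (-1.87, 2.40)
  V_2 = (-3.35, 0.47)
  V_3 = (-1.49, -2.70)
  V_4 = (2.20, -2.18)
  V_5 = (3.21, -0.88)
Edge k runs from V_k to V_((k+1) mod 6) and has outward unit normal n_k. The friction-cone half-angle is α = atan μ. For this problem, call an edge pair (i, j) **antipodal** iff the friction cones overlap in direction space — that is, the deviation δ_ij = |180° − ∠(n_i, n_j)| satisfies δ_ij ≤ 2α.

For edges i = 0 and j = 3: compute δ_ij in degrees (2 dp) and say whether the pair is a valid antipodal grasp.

α = atan 0.4 = 21.80°;  2α = 43.60°
edge 0: e_0 = (-3.92, -0.03);  n_0 = (-0.0077, +1.0000)
edge 3: e_3 = (+3.69, +0.52);  n_3 = (+0.1395, -0.9902)
∠(n_0, n_3) = 172.42°
δ = |180° − 172.42°| = 7.58°
7.58° ≤ 2α = 43.60°  →  valid

δ = 7.58°, valid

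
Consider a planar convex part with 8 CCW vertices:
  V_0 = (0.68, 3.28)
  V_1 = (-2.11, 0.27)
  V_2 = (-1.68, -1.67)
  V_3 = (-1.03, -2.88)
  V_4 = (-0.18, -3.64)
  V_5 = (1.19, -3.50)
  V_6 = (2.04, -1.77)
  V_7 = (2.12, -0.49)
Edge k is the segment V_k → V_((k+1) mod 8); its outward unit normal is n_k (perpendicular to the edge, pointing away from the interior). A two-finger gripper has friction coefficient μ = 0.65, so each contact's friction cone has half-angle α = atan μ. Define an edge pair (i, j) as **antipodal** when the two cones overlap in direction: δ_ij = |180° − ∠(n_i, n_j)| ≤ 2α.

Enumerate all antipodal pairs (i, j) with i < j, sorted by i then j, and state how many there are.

count = 12; pairs: (0,4), (0,5), (0,6), (0,7), (1,5), (1,6), (1,7), (2,5), (2,6), (2,7), (3,6), (3,7)

α = atan 0.65 = 33.02°;  2α = 66.05°
n_0 = (-0.7334, +0.6798)
n_1 = (-0.9763, -0.2164)
n_2 = (-0.8809, -0.4732)
n_3 = (-0.6665, -0.7455)
n_4 = (+0.1017, -0.9948)
n_5 = (+0.8975, -0.4410)
n_6 = (+0.9981, -0.0624)
n_7 = (+0.9342, +0.3568)
  (0,1): δ = 124.67°  ·
  (0,2): δ = 108.93°  ·
  (0,3): δ = 88.97°  ·
  (0,4): δ = 41.34°  ✓
  (0,5): δ = 16.66°  ✓
  (0,6): δ = 39.25°  ✓
  (0,7): δ = 63.73°  ✓
  (1,2): δ = 164.25°  ·
  (1,3): δ = 144.30°  ·
  (1,4): δ = 96.66°  ·
  (1,5): δ = 38.66°  ✓
  (1,6): δ = 16.07°  ✓
  (1,7): δ = 8.41°  ✓
  (2,3): δ = 160.04°  ·
  (2,4): δ = 112.41°  ·
  (2,5): δ = 54.41°  ✓
  (2,6): δ = 31.82°  ✓
  (2,7): δ = 7.34°  ✓
  (3,4): δ = 132.36°  ·
  (3,5): δ = 74.37°  ·
  (3,6): δ = 51.78°  ✓
  (3,7): δ = 27.29°  ✓
  (4,5): δ = 122.00°  ·
  (4,6): δ = 99.41°  ·
  (4,7): δ = 74.93°  ·
  (5,6): δ = 157.41°  ·
  (5,7): δ = 132.93°  ·
  (6,7): δ = 155.52°  ·
antipodal pairs: 12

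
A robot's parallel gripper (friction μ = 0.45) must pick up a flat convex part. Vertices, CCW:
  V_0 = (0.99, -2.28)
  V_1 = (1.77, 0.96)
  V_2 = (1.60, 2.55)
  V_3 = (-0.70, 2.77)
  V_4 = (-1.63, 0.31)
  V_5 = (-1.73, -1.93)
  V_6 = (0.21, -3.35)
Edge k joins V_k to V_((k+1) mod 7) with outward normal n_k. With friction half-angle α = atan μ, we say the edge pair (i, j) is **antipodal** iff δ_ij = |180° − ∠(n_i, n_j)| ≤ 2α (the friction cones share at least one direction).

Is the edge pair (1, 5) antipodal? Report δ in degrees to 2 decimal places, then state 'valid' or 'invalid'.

α = atan 0.45 = 24.23°;  2α = 48.46°
edge 1: e_1 = (-0.17, +1.59);  n_1 = (+0.9943, +0.1063)
edge 5: e_5 = (+1.94, -1.42);  n_5 = (-0.5906, -0.8069)
∠(n_1, n_5) = 132.31°
δ = |180° − 132.31°| = 47.69°
47.69° ≤ 2α = 48.46°  →  valid

δ = 47.69°, valid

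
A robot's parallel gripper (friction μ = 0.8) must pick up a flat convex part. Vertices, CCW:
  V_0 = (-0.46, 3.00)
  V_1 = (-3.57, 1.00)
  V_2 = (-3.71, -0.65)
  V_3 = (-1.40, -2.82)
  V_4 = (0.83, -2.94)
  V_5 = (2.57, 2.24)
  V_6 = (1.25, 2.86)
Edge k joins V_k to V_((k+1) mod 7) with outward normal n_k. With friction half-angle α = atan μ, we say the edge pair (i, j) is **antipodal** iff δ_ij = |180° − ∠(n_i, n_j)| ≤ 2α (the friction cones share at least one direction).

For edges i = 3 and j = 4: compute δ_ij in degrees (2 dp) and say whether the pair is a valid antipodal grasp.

α = atan 0.8 = 38.66°;  2α = 77.32°
edge 3: e_3 = (+2.23, -0.12);  n_3 = (-0.0537, -0.9986)
edge 4: e_4 = (+1.74, +5.18);  n_4 = (+0.9479, -0.3184)
∠(n_3, n_4) = 74.51°
δ = |180° − 74.51°| = 105.49°
105.49° > 2α = 77.32°  →  invalid

δ = 105.49°, invalid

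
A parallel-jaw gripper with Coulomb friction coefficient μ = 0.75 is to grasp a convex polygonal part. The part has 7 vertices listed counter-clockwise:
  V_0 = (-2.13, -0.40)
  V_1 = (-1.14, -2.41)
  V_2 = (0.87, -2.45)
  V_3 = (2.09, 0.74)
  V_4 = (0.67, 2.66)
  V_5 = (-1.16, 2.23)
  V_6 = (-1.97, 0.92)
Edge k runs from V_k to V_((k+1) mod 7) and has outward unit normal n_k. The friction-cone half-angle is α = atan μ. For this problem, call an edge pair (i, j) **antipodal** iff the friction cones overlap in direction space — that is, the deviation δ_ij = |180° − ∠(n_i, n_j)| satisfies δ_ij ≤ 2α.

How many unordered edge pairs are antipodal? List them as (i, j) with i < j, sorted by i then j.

count = 10; pairs: (0,2), (0,3), (1,3), (1,4), (1,5), (2,4), (2,5), (2,6), (3,5), (3,6)

α = atan 0.75 = 36.87°;  2α = 73.74°
n_0 = (-0.8971, -0.4418)
n_1 = (-0.0199, -0.9998)
n_2 = (+0.9340, -0.3572)
n_3 = (+0.8040, +0.5946)
n_4 = (-0.2287, +0.9735)
n_5 = (-0.8505, +0.5259)
n_6 = (-0.9927, +0.1203)
  (0,1): δ = 117.36°  ·
  (0,2): δ = 47.15°  ✓
  (0,3): δ = 10.26°  ✓
  (0,4): δ = 77.00°  ·
  (0,5): δ = 122.05°  ·
  (0,6): δ = 146.87°  ·
  (1,2): δ = 109.79°  ·
  (1,3): δ = 52.37°  ✓
  (1,4): δ = 14.36°  ✓
  (1,5): δ = 59.41°  ✓
  (1,6): δ = 84.23°  ·
  (2,3): δ = 122.58°  ·
  (2,4): δ = 55.85°  ✓
  (2,5): δ = 10.80°  ✓
  (2,6): δ = 14.02°  ✓
  (3,4): δ = 113.26°  ·
  (3,5): δ = 68.22°  ✓
  (3,6): δ = 43.40°  ✓
  (4,5): δ = 134.95°  ·
  (4,6): δ = 110.13°  ·
  (5,6): δ = 155.18°  ·
antipodal pairs: 10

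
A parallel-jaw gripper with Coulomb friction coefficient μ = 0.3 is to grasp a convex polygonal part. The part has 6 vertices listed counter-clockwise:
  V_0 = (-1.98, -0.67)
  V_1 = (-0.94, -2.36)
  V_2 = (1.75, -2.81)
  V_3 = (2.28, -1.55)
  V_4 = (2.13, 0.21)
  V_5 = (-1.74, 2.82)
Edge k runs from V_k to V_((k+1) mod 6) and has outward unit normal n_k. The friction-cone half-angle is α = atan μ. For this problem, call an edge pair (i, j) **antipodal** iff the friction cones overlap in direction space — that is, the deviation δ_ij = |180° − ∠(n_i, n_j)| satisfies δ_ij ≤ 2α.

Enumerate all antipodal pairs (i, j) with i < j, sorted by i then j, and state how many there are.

count = 5; pairs: (0,3), (0,4), (1,4), (2,5), (3,5)

α = atan 0.3 = 16.70°;  2α = 33.40°
n_0 = (-0.8517, -0.5241)
n_1 = (-0.1650, -0.9863)
n_2 = (+0.9218, -0.3877)
n_3 = (+0.9964, +0.0849)
n_4 = (+0.5591, +0.8291)
n_5 = (-0.9976, +0.0686)
  (0,1): δ = 131.10°  ·
  (0,2): δ = 54.42°  ·
  (0,3): δ = 26.74°  ✓
  (0,4): δ = 24.40°  ✓
  (0,5): δ = 144.46°  ·
  (1,2): δ = 103.32°  ·
  (1,3): δ = 75.63°  ·
  (1,4): δ = 24.50°  ✓
  (1,5): δ = 95.56°  ·
  (2,3): δ = 152.32°  ·
  (2,4): δ = 101.18°  ·
  (2,5): δ = 18.88°  ✓
  (3,4): δ = 128.87°  ·
  (3,5): δ = 8.81°  ✓
  (4,5): δ = 59.94°  ·
antipodal pairs: 5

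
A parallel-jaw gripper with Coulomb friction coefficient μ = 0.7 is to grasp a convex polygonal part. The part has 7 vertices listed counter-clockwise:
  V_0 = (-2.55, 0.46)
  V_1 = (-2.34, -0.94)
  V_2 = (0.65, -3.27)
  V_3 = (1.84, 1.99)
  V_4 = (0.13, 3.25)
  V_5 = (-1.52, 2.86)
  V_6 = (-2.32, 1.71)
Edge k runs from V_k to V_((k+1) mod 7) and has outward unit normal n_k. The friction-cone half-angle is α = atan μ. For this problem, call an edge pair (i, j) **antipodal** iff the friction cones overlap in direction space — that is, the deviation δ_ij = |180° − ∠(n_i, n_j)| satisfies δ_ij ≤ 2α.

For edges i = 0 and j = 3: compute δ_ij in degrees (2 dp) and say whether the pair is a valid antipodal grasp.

δ = 45.08°, valid

α = atan 0.7 = 34.99°;  2α = 69.98°
edge 0: e_0 = (+0.21, -1.40);  n_0 = (-0.9889, -0.1483)
edge 3: e_3 = (-1.71, +1.26);  n_3 = (+0.5932, +0.8051)
∠(n_0, n_3) = 134.92°
δ = |180° − 134.92°| = 45.08°
45.08° ≤ 2α = 69.98°  →  valid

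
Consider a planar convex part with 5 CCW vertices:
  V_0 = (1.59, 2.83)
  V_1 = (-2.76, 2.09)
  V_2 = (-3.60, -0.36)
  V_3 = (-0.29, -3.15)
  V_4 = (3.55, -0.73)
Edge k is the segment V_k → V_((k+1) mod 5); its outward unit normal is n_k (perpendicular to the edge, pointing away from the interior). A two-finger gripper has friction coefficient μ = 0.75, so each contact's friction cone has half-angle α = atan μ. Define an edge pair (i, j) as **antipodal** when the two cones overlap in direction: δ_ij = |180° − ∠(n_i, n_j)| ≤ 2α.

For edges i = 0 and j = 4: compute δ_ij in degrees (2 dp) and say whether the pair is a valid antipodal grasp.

δ = 109.18°, invalid

α = atan 0.75 = 36.87°;  2α = 73.74°
edge 0: e_0 = (-4.35, -0.74);  n_0 = (-0.1677, +0.9858)
edge 4: e_4 = (-1.96, +3.56);  n_4 = (+0.8760, +0.4823)
∠(n_0, n_4) = 70.82°
δ = |180° − 70.82°| = 109.18°
109.18° > 2α = 73.74°  →  invalid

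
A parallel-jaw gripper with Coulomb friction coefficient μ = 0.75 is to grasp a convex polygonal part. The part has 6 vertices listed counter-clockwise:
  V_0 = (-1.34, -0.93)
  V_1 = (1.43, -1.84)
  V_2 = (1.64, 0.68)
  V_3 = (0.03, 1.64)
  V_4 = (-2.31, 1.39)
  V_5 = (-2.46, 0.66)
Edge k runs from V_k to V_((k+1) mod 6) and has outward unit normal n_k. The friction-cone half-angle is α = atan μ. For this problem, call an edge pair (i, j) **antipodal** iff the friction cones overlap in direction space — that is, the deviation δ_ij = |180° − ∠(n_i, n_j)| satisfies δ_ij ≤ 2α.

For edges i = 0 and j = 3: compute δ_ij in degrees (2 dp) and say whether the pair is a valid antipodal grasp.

α = atan 0.75 = 36.87°;  2α = 73.74°
edge 0: e_0 = (+2.77, -0.91);  n_0 = (-0.3121, -0.9500)
edge 3: e_3 = (-2.34, -0.25);  n_3 = (-0.1062, +0.9943)
∠(n_0, n_3) = 155.72°
δ = |180° − 155.72°| = 24.28°
24.28° ≤ 2α = 73.74°  →  valid

δ = 24.28°, valid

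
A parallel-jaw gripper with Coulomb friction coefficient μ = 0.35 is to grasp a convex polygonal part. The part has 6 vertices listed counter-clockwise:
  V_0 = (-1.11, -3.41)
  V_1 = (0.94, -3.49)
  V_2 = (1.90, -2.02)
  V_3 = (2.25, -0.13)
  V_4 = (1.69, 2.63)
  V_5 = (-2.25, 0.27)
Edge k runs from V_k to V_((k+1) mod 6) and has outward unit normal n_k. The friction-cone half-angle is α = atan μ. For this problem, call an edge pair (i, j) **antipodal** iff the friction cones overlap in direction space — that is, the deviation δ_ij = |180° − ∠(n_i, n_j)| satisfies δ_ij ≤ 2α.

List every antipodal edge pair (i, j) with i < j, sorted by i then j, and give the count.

count = 4; pairs: (0,4), (1,4), (2,5), (3,5)

α = atan 0.35 = 19.29°;  2α = 38.58°
n_0 = (-0.0390, -0.9992)
n_1 = (+0.8373, -0.5468)
n_2 = (+0.9833, -0.1821)
n_3 = (+0.9800, +0.1988)
n_4 = (-0.5139, +0.8579)
n_5 = (-0.9552, -0.2959)
  (0,1): δ = 120.91°  ·
  (0,2): δ = 98.26°  ·
  (0,3): δ = 76.30°  ·
  (0,4): δ = 33.16°  ✓
  (0,5): δ = 109.45°  ·
  (1,2): δ = 157.34°  ·
  (1,3): δ = 135.38°  ·
  (1,4): δ = 25.93°  ✓
  (1,5): δ = 50.36°  ·
  (2,3): δ = 158.04°  ·
  (2,4): δ = 48.59°  ·
  (2,5): δ = 27.70°  ✓
  (3,4): δ = 70.55°  ·
  (3,5): δ = 5.74°  ✓
  (4,5): δ = 103.71°  ·
antipodal pairs: 4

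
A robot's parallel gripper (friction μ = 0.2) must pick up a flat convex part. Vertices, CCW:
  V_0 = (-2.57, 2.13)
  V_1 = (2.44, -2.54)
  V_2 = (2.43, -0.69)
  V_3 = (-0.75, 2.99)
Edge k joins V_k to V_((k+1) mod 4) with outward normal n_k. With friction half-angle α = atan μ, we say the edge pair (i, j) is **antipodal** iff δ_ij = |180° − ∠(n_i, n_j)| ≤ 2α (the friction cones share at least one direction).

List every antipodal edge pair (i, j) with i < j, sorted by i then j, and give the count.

count = 1; pairs: (0,2)

α = atan 0.2 = 11.31°;  2α = 22.62°
n_0 = (-0.6818, -0.7315)
n_1 = (+1.0000, +0.0054)
n_2 = (+0.7566, +0.6538)
n_3 = (-0.4272, +0.9041)
  (0,1): δ = 46.70°  ·
  (0,2): δ = 6.18°  ✓
  (0,3): δ = 68.28°  ·
  (1,2): δ = 139.48°  ·
  (1,3): δ = 65.02°  ·
  (2,3): δ = 105.54°  ·
antipodal pairs: 1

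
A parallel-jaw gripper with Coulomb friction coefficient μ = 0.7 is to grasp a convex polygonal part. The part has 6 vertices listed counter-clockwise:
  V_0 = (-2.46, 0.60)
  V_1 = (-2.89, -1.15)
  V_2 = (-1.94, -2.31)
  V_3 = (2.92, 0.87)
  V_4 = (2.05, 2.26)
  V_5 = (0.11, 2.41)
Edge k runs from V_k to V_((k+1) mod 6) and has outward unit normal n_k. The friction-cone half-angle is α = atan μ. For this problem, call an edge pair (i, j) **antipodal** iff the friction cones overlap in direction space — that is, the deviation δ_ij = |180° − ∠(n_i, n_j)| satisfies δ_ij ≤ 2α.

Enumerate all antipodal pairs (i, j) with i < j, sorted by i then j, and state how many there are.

α = atan 0.7 = 34.99°;  2α = 69.98°
n_0 = (-0.9711, +0.2386)
n_1 = (-0.7737, -0.6336)
n_2 = (+0.5475, -0.8368)
n_3 = (+0.8477, +0.5305)
n_4 = (+0.0771, +0.9970)
n_5 = (-0.5758, +0.8176)
  (0,1): δ = 126.88°  ·
  (0,2): δ = 43.00°  ✓
  (0,3): δ = 45.85°  ✓
  (0,4): δ = 99.38°  ·
  (0,5): δ = 138.96°  ·
  (1,2): δ = 96.12°  ·
  (1,3): δ = 7.27°  ✓
  (1,4): δ = 46.26°  ✓
  (1,5): δ = 85.84°  ·
  (2,3): δ = 91.16°  ·
  (2,4): δ = 37.62°  ✓
  (2,5): δ = 1.96°  ✓
  (3,4): δ = 126.46°  ·
  (3,5): δ = 86.89°  ·
  (4,5): δ = 140.42°  ·
antipodal pairs: 6

count = 6; pairs: (0,2), (0,3), (1,3), (1,4), (2,4), (2,5)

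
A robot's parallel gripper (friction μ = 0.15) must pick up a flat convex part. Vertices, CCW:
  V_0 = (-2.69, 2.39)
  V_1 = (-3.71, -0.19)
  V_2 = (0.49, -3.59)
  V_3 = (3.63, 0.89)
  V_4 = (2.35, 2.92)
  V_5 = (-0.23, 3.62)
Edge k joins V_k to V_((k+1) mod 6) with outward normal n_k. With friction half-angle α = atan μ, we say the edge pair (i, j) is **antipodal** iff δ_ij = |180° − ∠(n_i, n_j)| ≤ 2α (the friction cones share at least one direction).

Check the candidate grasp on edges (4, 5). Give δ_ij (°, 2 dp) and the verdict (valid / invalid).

δ = 138.26°, invalid

α = atan 0.15 = 8.53°;  2α = 17.06°
edge 4: e_4 = (-2.58, +0.70);  n_4 = (+0.2619, +0.9651)
edge 5: e_5 = (-2.46, -1.23);  n_5 = (-0.4472, +0.8944)
∠(n_4, n_5) = 41.74°
δ = |180° − 41.74°| = 138.26°
138.26° > 2α = 17.06°  →  invalid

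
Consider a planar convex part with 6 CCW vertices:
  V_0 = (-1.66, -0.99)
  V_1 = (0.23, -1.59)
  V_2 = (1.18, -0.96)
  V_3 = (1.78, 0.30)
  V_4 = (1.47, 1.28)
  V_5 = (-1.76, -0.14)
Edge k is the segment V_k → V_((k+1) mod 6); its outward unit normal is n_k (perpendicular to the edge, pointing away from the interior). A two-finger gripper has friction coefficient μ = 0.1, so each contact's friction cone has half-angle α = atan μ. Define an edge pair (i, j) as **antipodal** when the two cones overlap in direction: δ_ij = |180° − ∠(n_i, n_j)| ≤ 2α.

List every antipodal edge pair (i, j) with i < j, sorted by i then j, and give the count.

α = atan 0.1 = 5.71°;  2α = 11.42°
n_0 = (-0.3026, -0.9531)
n_1 = (+0.5527, -0.8334)
n_2 = (+0.9029, -0.4299)
n_3 = (+0.9534, +0.3016)
n_4 = (-0.4025, +0.9154)
n_5 = (-0.9932, -0.1168)
  (0,1): δ = 128.84°  ·
  (0,2): δ = 97.85°  ·
  (0,3): δ = 54.83°  ·
  (0,4): δ = 41.34°  ·
  (0,5): δ = 114.32°  ·
  (1,2): δ = 149.01°  ·
  (1,3): δ = 106.00°  ·
  (1,4): δ = 9.82°  ✓
  (1,5): δ = 63.16°  ·
  (2,3): δ = 136.98°  ·
  (2,4): δ = 40.80°  ·
  (2,5): δ = 32.17°  ·
  (3,4): δ = 83.82°  ·
  (3,5): δ = 10.84°  ✓
  (4,5): δ = 107.02°  ·
antipodal pairs: 2

count = 2; pairs: (1,4), (3,5)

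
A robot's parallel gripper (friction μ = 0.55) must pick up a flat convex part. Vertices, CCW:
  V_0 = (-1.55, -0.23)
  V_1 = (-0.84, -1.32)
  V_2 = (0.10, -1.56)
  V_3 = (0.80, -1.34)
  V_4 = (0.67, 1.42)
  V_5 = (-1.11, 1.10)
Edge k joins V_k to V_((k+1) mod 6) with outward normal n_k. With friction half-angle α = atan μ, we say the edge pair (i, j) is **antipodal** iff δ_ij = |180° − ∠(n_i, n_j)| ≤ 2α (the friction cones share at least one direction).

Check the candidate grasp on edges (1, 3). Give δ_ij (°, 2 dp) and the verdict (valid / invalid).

α = atan 0.55 = 28.81°;  2α = 57.62°
edge 1: e_1 = (+0.94, -0.24);  n_1 = (-0.2474, -0.9689)
edge 3: e_3 = (-0.13, +2.76);  n_3 = (+0.9989, +0.0470)
∠(n_1, n_3) = 107.02°
δ = |180° − 107.02°| = 72.98°
72.98° > 2α = 57.62°  →  invalid

δ = 72.98°, invalid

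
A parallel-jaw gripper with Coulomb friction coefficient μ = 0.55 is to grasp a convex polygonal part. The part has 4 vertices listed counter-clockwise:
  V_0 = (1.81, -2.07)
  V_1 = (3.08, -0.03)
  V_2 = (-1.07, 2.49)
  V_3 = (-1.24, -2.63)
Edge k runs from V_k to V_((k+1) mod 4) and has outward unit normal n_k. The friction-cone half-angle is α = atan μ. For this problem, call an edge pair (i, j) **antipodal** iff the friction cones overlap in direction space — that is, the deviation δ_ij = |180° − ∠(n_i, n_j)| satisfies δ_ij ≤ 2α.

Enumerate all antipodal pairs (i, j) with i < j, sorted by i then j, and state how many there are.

α = atan 0.55 = 28.81°;  2α = 57.62°
n_0 = (+0.8489, -0.5285)
n_1 = (+0.5190, +0.8548)
n_2 = (-0.9994, +0.0332)
n_3 = (+0.1806, -0.9836)
  (0,1): δ = 89.36°  ·
  (0,2): δ = 30.00°  ✓
  (0,3): δ = 132.31°  ·
  (1,2): δ = 60.63°  ·
  (1,3): δ = 41.67°  ✓
  (2,3): δ = 77.69°  ·
antipodal pairs: 2

count = 2; pairs: (0,2), (1,3)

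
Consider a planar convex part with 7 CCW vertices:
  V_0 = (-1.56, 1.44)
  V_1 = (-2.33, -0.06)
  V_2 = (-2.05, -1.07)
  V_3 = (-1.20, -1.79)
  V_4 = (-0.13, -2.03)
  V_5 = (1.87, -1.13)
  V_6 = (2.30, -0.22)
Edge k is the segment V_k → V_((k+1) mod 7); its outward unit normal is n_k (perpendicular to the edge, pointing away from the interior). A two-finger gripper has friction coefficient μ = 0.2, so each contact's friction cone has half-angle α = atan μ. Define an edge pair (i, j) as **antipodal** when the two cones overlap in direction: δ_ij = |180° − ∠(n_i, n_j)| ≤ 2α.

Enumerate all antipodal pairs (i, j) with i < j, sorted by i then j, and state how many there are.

α = atan 0.2 = 11.31°;  2α = 22.62°
n_0 = (-0.8896, +0.4567)
n_1 = (-0.9637, -0.2672)
n_2 = (-0.6463, -0.7630)
n_3 = (-0.2189, -0.9758)
n_4 = (+0.4104, -0.9119)
n_5 = (+0.9041, -0.4272)
n_6 = (+0.3951, +0.9187)
  (0,1): δ = 137.33°  ·
  (0,2): δ = 103.09°  ·
  (0,3): δ = 75.47°  ·
  (0,4): δ = 38.60°  ·
  (0,5): δ = 1.88°  ✓
  (0,6): δ = 93.90°  ·
  (1,2): δ = 145.76°  ·
  (1,3): δ = 118.14°  ·
  (1,4): δ = 81.27°  ·
  (1,5): δ = 40.79°  ·
  (1,6): δ = 51.23°  ·
  (2,3): δ = 152.38°  ·
  (2,4): δ = 115.51°  ·
  (2,5): δ = 75.03°  ·
  (2,6): δ = 17.00°  ✓
  (3,4): δ = 143.13°  ·
  (3,5): δ = 102.65°  ·
  (3,6): δ = 10.63°  ✓
  (4,5): δ = 139.52°  ·
  (4,6): δ = 47.50°  ·
  (5,6): δ = 87.98°  ·
antipodal pairs: 3

count = 3; pairs: (0,5), (2,6), (3,6)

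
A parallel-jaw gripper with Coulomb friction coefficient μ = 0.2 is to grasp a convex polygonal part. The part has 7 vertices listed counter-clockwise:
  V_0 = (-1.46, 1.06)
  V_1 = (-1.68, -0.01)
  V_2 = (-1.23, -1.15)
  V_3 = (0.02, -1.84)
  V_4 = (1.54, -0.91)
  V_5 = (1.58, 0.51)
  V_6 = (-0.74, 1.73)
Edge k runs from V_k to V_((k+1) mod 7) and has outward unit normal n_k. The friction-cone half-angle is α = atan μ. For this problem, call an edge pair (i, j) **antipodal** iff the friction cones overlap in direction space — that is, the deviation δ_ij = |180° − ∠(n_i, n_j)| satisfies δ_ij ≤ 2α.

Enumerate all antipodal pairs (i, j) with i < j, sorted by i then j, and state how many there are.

α = atan 0.2 = 11.31°;  2α = 22.62°
n_0 = (-0.9795, +0.2014)
n_1 = (-0.9302, -0.3672)
n_2 = (-0.4833, -0.8755)
n_3 = (+0.5219, -0.8530)
n_4 = (+0.9996, -0.0282)
n_5 = (+0.4654, +0.8851)
n_6 = (-0.6812, +0.7321)
  (0,1): δ = 146.84°  ·
  (0,2): δ = 107.28°  ·
  (0,3): δ = 46.92°  ·
  (0,4): δ = 10.00°  ✓
  (0,5): δ = 73.88°  ·
  (0,6): δ = 144.56°  ·
  (1,2): δ = 140.44°  ·
  (1,3): δ = 80.08°  ·
  (1,4): δ = 23.15°  ·
  (1,5): δ = 40.72°  ·
  (1,6): δ = 111.40°  ·
  (2,3): δ = 119.64°  ·
  (2,4): δ = 62.71°  ·
  (2,5): δ = 1.16°  ✓
  (2,6): δ = 71.84°  ·
  (3,4): δ = 123.07°  ·
  (3,5): δ = 59.20°  ·
  (3,6): δ = 11.48°  ✓
  (4,5): δ = 116.12°  ·
  (4,6): δ = 45.45°  ·
  (5,6): δ = 109.32°  ·
antipodal pairs: 3

count = 3; pairs: (0,4), (2,5), (3,6)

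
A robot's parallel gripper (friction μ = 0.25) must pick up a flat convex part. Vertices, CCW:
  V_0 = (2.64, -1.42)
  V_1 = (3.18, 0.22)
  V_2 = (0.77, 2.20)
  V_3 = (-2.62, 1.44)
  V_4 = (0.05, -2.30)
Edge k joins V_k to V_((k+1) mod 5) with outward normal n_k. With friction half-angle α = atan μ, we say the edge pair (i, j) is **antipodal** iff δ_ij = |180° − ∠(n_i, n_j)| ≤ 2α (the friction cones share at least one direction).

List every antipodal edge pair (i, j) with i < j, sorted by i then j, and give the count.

α = atan 0.25 = 14.04°;  2α = 28.07°
n_0 = (+0.9498, -0.3128)
n_1 = (+0.6348, +0.7727)
n_2 = (-0.2188, +0.9758)
n_3 = (-0.8139, -0.5810)
n_4 = (+0.3217, -0.9468)
  (0,1): δ = 111.18°  ·
  (0,2): δ = 59.14°  ·
  (0,3): δ = 53.75°  ·
  (0,4): δ = 126.99°  ·
  (1,2): δ = 127.96°  ·
  (1,3): δ = 15.07°  ✓
  (1,4): δ = 58.17°  ·
  (2,3): δ = 67.11°  ·
  (2,4): δ = 6.13°  ✓
  (3,4): δ = 106.76°  ·
antipodal pairs: 2

count = 2; pairs: (1,3), (2,4)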